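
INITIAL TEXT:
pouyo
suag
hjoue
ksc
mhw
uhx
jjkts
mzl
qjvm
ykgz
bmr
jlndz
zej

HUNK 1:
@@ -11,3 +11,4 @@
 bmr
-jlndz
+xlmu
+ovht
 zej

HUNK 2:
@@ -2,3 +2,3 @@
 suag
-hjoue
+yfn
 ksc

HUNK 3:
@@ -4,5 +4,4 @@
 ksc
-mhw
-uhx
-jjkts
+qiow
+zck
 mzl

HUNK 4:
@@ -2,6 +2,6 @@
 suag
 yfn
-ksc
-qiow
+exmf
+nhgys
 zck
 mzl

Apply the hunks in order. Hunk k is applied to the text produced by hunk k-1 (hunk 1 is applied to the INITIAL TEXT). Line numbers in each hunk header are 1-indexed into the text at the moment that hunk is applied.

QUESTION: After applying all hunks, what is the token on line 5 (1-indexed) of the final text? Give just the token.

Hunk 1: at line 11 remove [jlndz] add [xlmu,ovht] -> 14 lines: pouyo suag hjoue ksc mhw uhx jjkts mzl qjvm ykgz bmr xlmu ovht zej
Hunk 2: at line 2 remove [hjoue] add [yfn] -> 14 lines: pouyo suag yfn ksc mhw uhx jjkts mzl qjvm ykgz bmr xlmu ovht zej
Hunk 3: at line 4 remove [mhw,uhx,jjkts] add [qiow,zck] -> 13 lines: pouyo suag yfn ksc qiow zck mzl qjvm ykgz bmr xlmu ovht zej
Hunk 4: at line 2 remove [ksc,qiow] add [exmf,nhgys] -> 13 lines: pouyo suag yfn exmf nhgys zck mzl qjvm ykgz bmr xlmu ovht zej
Final line 5: nhgys

Answer: nhgys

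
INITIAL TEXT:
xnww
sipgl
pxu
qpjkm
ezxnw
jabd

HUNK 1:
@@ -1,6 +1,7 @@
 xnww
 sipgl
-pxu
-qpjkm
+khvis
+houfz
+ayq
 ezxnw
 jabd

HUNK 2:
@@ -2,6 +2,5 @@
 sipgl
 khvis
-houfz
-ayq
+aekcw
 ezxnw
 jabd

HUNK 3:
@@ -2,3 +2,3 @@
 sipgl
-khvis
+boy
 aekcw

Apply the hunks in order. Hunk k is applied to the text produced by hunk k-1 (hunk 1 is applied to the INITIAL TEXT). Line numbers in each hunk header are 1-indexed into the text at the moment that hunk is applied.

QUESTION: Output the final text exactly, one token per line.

Hunk 1: at line 1 remove [pxu,qpjkm] add [khvis,houfz,ayq] -> 7 lines: xnww sipgl khvis houfz ayq ezxnw jabd
Hunk 2: at line 2 remove [houfz,ayq] add [aekcw] -> 6 lines: xnww sipgl khvis aekcw ezxnw jabd
Hunk 3: at line 2 remove [khvis] add [boy] -> 6 lines: xnww sipgl boy aekcw ezxnw jabd

Answer: xnww
sipgl
boy
aekcw
ezxnw
jabd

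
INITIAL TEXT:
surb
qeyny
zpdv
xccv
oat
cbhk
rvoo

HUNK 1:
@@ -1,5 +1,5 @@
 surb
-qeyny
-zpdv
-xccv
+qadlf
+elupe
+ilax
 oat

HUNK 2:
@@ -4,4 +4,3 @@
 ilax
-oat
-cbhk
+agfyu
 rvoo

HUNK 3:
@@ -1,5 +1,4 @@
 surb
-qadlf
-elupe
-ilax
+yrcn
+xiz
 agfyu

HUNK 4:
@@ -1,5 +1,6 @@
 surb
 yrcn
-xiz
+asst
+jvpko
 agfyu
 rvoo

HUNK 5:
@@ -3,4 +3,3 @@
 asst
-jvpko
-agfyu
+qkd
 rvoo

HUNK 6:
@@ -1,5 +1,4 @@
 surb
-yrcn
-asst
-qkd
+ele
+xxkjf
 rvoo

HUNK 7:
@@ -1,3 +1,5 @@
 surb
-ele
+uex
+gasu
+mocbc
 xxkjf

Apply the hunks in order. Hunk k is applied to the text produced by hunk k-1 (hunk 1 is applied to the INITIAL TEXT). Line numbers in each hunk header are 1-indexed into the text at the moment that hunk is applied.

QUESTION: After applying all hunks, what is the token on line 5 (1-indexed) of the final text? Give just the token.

Hunk 1: at line 1 remove [qeyny,zpdv,xccv] add [qadlf,elupe,ilax] -> 7 lines: surb qadlf elupe ilax oat cbhk rvoo
Hunk 2: at line 4 remove [oat,cbhk] add [agfyu] -> 6 lines: surb qadlf elupe ilax agfyu rvoo
Hunk 3: at line 1 remove [qadlf,elupe,ilax] add [yrcn,xiz] -> 5 lines: surb yrcn xiz agfyu rvoo
Hunk 4: at line 1 remove [xiz] add [asst,jvpko] -> 6 lines: surb yrcn asst jvpko agfyu rvoo
Hunk 5: at line 3 remove [jvpko,agfyu] add [qkd] -> 5 lines: surb yrcn asst qkd rvoo
Hunk 6: at line 1 remove [yrcn,asst,qkd] add [ele,xxkjf] -> 4 lines: surb ele xxkjf rvoo
Hunk 7: at line 1 remove [ele] add [uex,gasu,mocbc] -> 6 lines: surb uex gasu mocbc xxkjf rvoo
Final line 5: xxkjf

Answer: xxkjf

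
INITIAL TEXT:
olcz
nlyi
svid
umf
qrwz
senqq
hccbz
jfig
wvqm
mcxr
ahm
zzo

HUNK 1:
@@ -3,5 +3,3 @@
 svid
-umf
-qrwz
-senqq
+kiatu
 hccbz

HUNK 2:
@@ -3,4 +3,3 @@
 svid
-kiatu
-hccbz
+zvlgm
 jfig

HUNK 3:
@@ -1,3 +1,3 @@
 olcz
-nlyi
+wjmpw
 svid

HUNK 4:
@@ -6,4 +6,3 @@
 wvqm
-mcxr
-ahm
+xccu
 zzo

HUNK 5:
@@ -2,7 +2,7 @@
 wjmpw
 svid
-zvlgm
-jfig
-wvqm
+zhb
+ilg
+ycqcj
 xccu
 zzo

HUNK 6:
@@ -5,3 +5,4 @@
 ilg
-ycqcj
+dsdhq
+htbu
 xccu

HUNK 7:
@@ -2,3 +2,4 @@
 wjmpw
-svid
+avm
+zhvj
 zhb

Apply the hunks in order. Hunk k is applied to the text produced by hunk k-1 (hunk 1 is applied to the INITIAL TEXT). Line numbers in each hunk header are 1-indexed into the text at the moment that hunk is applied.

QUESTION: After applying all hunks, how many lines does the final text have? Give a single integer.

Hunk 1: at line 3 remove [umf,qrwz,senqq] add [kiatu] -> 10 lines: olcz nlyi svid kiatu hccbz jfig wvqm mcxr ahm zzo
Hunk 2: at line 3 remove [kiatu,hccbz] add [zvlgm] -> 9 lines: olcz nlyi svid zvlgm jfig wvqm mcxr ahm zzo
Hunk 3: at line 1 remove [nlyi] add [wjmpw] -> 9 lines: olcz wjmpw svid zvlgm jfig wvqm mcxr ahm zzo
Hunk 4: at line 6 remove [mcxr,ahm] add [xccu] -> 8 lines: olcz wjmpw svid zvlgm jfig wvqm xccu zzo
Hunk 5: at line 2 remove [zvlgm,jfig,wvqm] add [zhb,ilg,ycqcj] -> 8 lines: olcz wjmpw svid zhb ilg ycqcj xccu zzo
Hunk 6: at line 5 remove [ycqcj] add [dsdhq,htbu] -> 9 lines: olcz wjmpw svid zhb ilg dsdhq htbu xccu zzo
Hunk 7: at line 2 remove [svid] add [avm,zhvj] -> 10 lines: olcz wjmpw avm zhvj zhb ilg dsdhq htbu xccu zzo
Final line count: 10

Answer: 10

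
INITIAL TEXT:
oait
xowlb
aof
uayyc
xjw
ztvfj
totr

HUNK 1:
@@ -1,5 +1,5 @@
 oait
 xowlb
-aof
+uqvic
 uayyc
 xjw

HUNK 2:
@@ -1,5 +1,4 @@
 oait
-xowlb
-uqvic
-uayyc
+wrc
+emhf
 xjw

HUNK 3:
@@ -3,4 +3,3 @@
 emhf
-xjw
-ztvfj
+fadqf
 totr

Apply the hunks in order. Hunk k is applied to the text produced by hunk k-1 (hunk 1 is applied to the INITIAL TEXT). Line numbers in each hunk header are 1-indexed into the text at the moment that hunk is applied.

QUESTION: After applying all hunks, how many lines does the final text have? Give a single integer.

Answer: 5

Derivation:
Hunk 1: at line 1 remove [aof] add [uqvic] -> 7 lines: oait xowlb uqvic uayyc xjw ztvfj totr
Hunk 2: at line 1 remove [xowlb,uqvic,uayyc] add [wrc,emhf] -> 6 lines: oait wrc emhf xjw ztvfj totr
Hunk 3: at line 3 remove [xjw,ztvfj] add [fadqf] -> 5 lines: oait wrc emhf fadqf totr
Final line count: 5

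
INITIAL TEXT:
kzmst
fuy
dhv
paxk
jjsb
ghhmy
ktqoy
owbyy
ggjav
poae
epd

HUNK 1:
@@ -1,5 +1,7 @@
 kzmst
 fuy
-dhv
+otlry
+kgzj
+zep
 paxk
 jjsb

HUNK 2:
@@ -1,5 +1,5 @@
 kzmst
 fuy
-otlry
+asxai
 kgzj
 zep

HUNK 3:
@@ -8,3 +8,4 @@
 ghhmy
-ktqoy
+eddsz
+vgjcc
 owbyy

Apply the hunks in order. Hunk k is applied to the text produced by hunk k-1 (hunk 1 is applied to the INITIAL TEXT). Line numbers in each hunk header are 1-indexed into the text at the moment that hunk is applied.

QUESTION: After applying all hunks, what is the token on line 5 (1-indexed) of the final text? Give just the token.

Hunk 1: at line 1 remove [dhv] add [otlry,kgzj,zep] -> 13 lines: kzmst fuy otlry kgzj zep paxk jjsb ghhmy ktqoy owbyy ggjav poae epd
Hunk 2: at line 1 remove [otlry] add [asxai] -> 13 lines: kzmst fuy asxai kgzj zep paxk jjsb ghhmy ktqoy owbyy ggjav poae epd
Hunk 3: at line 8 remove [ktqoy] add [eddsz,vgjcc] -> 14 lines: kzmst fuy asxai kgzj zep paxk jjsb ghhmy eddsz vgjcc owbyy ggjav poae epd
Final line 5: zep

Answer: zep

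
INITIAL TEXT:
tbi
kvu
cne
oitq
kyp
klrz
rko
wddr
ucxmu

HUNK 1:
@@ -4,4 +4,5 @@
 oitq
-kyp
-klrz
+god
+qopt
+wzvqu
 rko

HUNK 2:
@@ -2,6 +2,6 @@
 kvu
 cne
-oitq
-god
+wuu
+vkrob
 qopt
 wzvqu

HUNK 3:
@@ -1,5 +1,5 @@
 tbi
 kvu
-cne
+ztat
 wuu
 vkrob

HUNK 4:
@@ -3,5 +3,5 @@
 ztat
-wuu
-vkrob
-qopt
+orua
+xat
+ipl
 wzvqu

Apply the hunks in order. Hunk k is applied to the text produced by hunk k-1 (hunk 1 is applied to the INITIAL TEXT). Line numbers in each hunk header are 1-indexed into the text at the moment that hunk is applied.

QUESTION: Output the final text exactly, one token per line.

Hunk 1: at line 4 remove [kyp,klrz] add [god,qopt,wzvqu] -> 10 lines: tbi kvu cne oitq god qopt wzvqu rko wddr ucxmu
Hunk 2: at line 2 remove [oitq,god] add [wuu,vkrob] -> 10 lines: tbi kvu cne wuu vkrob qopt wzvqu rko wddr ucxmu
Hunk 3: at line 1 remove [cne] add [ztat] -> 10 lines: tbi kvu ztat wuu vkrob qopt wzvqu rko wddr ucxmu
Hunk 4: at line 3 remove [wuu,vkrob,qopt] add [orua,xat,ipl] -> 10 lines: tbi kvu ztat orua xat ipl wzvqu rko wddr ucxmu

Answer: tbi
kvu
ztat
orua
xat
ipl
wzvqu
rko
wddr
ucxmu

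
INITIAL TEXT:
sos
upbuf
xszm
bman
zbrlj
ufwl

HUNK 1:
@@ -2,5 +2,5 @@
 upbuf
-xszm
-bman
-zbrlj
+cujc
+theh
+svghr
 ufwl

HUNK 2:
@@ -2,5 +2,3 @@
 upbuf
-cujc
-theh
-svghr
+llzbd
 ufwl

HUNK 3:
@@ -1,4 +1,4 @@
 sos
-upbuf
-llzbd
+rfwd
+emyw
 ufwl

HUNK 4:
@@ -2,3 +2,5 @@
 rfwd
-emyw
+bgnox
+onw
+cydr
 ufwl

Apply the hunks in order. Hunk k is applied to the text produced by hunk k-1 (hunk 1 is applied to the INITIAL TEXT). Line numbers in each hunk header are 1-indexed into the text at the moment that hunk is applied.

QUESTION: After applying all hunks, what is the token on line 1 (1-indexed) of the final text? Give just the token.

Answer: sos

Derivation:
Hunk 1: at line 2 remove [xszm,bman,zbrlj] add [cujc,theh,svghr] -> 6 lines: sos upbuf cujc theh svghr ufwl
Hunk 2: at line 2 remove [cujc,theh,svghr] add [llzbd] -> 4 lines: sos upbuf llzbd ufwl
Hunk 3: at line 1 remove [upbuf,llzbd] add [rfwd,emyw] -> 4 lines: sos rfwd emyw ufwl
Hunk 4: at line 2 remove [emyw] add [bgnox,onw,cydr] -> 6 lines: sos rfwd bgnox onw cydr ufwl
Final line 1: sos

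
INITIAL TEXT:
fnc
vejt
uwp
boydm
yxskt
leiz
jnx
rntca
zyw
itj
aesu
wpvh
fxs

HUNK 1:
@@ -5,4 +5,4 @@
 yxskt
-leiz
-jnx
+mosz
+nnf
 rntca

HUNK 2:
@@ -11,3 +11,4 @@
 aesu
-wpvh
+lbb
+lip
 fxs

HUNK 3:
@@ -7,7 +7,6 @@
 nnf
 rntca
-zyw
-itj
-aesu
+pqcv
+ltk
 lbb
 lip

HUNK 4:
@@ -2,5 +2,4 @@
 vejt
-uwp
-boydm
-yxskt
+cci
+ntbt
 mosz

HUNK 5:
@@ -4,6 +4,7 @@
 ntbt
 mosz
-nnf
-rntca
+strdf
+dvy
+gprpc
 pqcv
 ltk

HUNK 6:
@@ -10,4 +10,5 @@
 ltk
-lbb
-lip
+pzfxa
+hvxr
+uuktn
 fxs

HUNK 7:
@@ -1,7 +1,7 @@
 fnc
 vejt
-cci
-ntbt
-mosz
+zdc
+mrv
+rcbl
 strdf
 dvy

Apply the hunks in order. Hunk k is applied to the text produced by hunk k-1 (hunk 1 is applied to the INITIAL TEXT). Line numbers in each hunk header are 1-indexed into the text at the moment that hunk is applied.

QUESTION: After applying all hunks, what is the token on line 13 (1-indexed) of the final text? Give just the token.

Hunk 1: at line 5 remove [leiz,jnx] add [mosz,nnf] -> 13 lines: fnc vejt uwp boydm yxskt mosz nnf rntca zyw itj aesu wpvh fxs
Hunk 2: at line 11 remove [wpvh] add [lbb,lip] -> 14 lines: fnc vejt uwp boydm yxskt mosz nnf rntca zyw itj aesu lbb lip fxs
Hunk 3: at line 7 remove [zyw,itj,aesu] add [pqcv,ltk] -> 13 lines: fnc vejt uwp boydm yxskt mosz nnf rntca pqcv ltk lbb lip fxs
Hunk 4: at line 2 remove [uwp,boydm,yxskt] add [cci,ntbt] -> 12 lines: fnc vejt cci ntbt mosz nnf rntca pqcv ltk lbb lip fxs
Hunk 5: at line 4 remove [nnf,rntca] add [strdf,dvy,gprpc] -> 13 lines: fnc vejt cci ntbt mosz strdf dvy gprpc pqcv ltk lbb lip fxs
Hunk 6: at line 10 remove [lbb,lip] add [pzfxa,hvxr,uuktn] -> 14 lines: fnc vejt cci ntbt mosz strdf dvy gprpc pqcv ltk pzfxa hvxr uuktn fxs
Hunk 7: at line 1 remove [cci,ntbt,mosz] add [zdc,mrv,rcbl] -> 14 lines: fnc vejt zdc mrv rcbl strdf dvy gprpc pqcv ltk pzfxa hvxr uuktn fxs
Final line 13: uuktn

Answer: uuktn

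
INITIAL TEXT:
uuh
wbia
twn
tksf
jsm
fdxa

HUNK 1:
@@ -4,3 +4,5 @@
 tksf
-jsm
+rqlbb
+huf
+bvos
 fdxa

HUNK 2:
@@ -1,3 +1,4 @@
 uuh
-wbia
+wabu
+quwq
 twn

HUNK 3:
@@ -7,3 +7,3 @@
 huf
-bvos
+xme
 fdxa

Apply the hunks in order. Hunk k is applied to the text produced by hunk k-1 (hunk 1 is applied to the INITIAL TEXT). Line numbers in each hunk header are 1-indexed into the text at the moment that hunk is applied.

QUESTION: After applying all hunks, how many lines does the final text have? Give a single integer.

Answer: 9

Derivation:
Hunk 1: at line 4 remove [jsm] add [rqlbb,huf,bvos] -> 8 lines: uuh wbia twn tksf rqlbb huf bvos fdxa
Hunk 2: at line 1 remove [wbia] add [wabu,quwq] -> 9 lines: uuh wabu quwq twn tksf rqlbb huf bvos fdxa
Hunk 3: at line 7 remove [bvos] add [xme] -> 9 lines: uuh wabu quwq twn tksf rqlbb huf xme fdxa
Final line count: 9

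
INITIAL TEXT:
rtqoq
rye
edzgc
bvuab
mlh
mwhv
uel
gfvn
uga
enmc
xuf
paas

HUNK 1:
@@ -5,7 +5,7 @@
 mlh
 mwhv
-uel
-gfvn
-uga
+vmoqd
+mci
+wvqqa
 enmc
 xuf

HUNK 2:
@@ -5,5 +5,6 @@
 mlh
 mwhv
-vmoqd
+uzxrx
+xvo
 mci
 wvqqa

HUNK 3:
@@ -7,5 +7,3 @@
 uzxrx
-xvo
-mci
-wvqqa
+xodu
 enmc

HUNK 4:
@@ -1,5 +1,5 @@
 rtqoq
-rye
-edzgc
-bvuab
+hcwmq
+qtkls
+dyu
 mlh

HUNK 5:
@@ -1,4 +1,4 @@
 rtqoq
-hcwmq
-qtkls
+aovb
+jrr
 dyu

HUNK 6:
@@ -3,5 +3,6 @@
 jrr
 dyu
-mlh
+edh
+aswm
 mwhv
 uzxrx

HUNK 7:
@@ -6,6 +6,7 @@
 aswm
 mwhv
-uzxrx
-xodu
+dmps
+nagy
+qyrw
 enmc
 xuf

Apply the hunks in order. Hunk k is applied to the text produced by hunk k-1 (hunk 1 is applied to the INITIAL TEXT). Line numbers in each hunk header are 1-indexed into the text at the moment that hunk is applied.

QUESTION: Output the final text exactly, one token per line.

Hunk 1: at line 5 remove [uel,gfvn,uga] add [vmoqd,mci,wvqqa] -> 12 lines: rtqoq rye edzgc bvuab mlh mwhv vmoqd mci wvqqa enmc xuf paas
Hunk 2: at line 5 remove [vmoqd] add [uzxrx,xvo] -> 13 lines: rtqoq rye edzgc bvuab mlh mwhv uzxrx xvo mci wvqqa enmc xuf paas
Hunk 3: at line 7 remove [xvo,mci,wvqqa] add [xodu] -> 11 lines: rtqoq rye edzgc bvuab mlh mwhv uzxrx xodu enmc xuf paas
Hunk 4: at line 1 remove [rye,edzgc,bvuab] add [hcwmq,qtkls,dyu] -> 11 lines: rtqoq hcwmq qtkls dyu mlh mwhv uzxrx xodu enmc xuf paas
Hunk 5: at line 1 remove [hcwmq,qtkls] add [aovb,jrr] -> 11 lines: rtqoq aovb jrr dyu mlh mwhv uzxrx xodu enmc xuf paas
Hunk 6: at line 3 remove [mlh] add [edh,aswm] -> 12 lines: rtqoq aovb jrr dyu edh aswm mwhv uzxrx xodu enmc xuf paas
Hunk 7: at line 6 remove [uzxrx,xodu] add [dmps,nagy,qyrw] -> 13 lines: rtqoq aovb jrr dyu edh aswm mwhv dmps nagy qyrw enmc xuf paas

Answer: rtqoq
aovb
jrr
dyu
edh
aswm
mwhv
dmps
nagy
qyrw
enmc
xuf
paas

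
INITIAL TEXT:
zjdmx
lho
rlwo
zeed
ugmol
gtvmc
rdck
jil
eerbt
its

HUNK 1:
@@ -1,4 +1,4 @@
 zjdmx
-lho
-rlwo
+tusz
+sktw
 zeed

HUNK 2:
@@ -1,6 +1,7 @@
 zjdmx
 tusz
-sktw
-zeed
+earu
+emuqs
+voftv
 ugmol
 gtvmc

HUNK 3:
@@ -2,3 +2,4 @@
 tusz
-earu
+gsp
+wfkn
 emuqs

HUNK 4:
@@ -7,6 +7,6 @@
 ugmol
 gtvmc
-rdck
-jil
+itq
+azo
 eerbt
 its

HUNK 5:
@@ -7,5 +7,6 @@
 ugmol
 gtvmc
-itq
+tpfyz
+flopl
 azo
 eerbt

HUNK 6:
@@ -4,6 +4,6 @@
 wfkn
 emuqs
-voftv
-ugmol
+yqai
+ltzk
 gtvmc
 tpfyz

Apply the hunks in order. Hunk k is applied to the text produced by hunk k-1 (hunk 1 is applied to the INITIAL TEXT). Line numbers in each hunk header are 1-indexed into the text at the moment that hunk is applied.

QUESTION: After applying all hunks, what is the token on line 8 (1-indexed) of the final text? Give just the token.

Answer: gtvmc

Derivation:
Hunk 1: at line 1 remove [lho,rlwo] add [tusz,sktw] -> 10 lines: zjdmx tusz sktw zeed ugmol gtvmc rdck jil eerbt its
Hunk 2: at line 1 remove [sktw,zeed] add [earu,emuqs,voftv] -> 11 lines: zjdmx tusz earu emuqs voftv ugmol gtvmc rdck jil eerbt its
Hunk 3: at line 2 remove [earu] add [gsp,wfkn] -> 12 lines: zjdmx tusz gsp wfkn emuqs voftv ugmol gtvmc rdck jil eerbt its
Hunk 4: at line 7 remove [rdck,jil] add [itq,azo] -> 12 lines: zjdmx tusz gsp wfkn emuqs voftv ugmol gtvmc itq azo eerbt its
Hunk 5: at line 7 remove [itq] add [tpfyz,flopl] -> 13 lines: zjdmx tusz gsp wfkn emuqs voftv ugmol gtvmc tpfyz flopl azo eerbt its
Hunk 6: at line 4 remove [voftv,ugmol] add [yqai,ltzk] -> 13 lines: zjdmx tusz gsp wfkn emuqs yqai ltzk gtvmc tpfyz flopl azo eerbt its
Final line 8: gtvmc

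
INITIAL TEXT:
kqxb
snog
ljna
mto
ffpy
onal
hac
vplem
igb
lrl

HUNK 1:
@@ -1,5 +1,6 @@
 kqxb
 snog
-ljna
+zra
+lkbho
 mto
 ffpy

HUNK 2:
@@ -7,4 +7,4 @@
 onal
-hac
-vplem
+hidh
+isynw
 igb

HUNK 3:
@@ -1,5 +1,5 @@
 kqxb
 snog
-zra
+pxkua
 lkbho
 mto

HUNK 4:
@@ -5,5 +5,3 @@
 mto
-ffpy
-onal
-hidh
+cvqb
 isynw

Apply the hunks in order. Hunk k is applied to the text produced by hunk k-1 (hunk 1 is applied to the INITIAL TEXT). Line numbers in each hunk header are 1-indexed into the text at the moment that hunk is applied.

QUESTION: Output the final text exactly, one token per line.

Hunk 1: at line 1 remove [ljna] add [zra,lkbho] -> 11 lines: kqxb snog zra lkbho mto ffpy onal hac vplem igb lrl
Hunk 2: at line 7 remove [hac,vplem] add [hidh,isynw] -> 11 lines: kqxb snog zra lkbho mto ffpy onal hidh isynw igb lrl
Hunk 3: at line 1 remove [zra] add [pxkua] -> 11 lines: kqxb snog pxkua lkbho mto ffpy onal hidh isynw igb lrl
Hunk 4: at line 5 remove [ffpy,onal,hidh] add [cvqb] -> 9 lines: kqxb snog pxkua lkbho mto cvqb isynw igb lrl

Answer: kqxb
snog
pxkua
lkbho
mto
cvqb
isynw
igb
lrl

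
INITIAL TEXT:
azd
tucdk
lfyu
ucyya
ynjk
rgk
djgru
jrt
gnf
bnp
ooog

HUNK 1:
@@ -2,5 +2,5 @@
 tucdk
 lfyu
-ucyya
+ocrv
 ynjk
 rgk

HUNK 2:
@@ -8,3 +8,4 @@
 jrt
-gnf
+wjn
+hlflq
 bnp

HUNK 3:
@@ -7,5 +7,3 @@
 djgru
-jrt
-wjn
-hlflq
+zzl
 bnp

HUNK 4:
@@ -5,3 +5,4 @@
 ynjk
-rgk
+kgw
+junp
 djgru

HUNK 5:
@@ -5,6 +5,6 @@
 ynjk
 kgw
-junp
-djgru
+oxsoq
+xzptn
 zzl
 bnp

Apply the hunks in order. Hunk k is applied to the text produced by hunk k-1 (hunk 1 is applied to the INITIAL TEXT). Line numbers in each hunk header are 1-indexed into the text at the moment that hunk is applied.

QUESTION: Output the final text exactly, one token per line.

Answer: azd
tucdk
lfyu
ocrv
ynjk
kgw
oxsoq
xzptn
zzl
bnp
ooog

Derivation:
Hunk 1: at line 2 remove [ucyya] add [ocrv] -> 11 lines: azd tucdk lfyu ocrv ynjk rgk djgru jrt gnf bnp ooog
Hunk 2: at line 8 remove [gnf] add [wjn,hlflq] -> 12 lines: azd tucdk lfyu ocrv ynjk rgk djgru jrt wjn hlflq bnp ooog
Hunk 3: at line 7 remove [jrt,wjn,hlflq] add [zzl] -> 10 lines: azd tucdk lfyu ocrv ynjk rgk djgru zzl bnp ooog
Hunk 4: at line 5 remove [rgk] add [kgw,junp] -> 11 lines: azd tucdk lfyu ocrv ynjk kgw junp djgru zzl bnp ooog
Hunk 5: at line 5 remove [junp,djgru] add [oxsoq,xzptn] -> 11 lines: azd tucdk lfyu ocrv ynjk kgw oxsoq xzptn zzl bnp ooog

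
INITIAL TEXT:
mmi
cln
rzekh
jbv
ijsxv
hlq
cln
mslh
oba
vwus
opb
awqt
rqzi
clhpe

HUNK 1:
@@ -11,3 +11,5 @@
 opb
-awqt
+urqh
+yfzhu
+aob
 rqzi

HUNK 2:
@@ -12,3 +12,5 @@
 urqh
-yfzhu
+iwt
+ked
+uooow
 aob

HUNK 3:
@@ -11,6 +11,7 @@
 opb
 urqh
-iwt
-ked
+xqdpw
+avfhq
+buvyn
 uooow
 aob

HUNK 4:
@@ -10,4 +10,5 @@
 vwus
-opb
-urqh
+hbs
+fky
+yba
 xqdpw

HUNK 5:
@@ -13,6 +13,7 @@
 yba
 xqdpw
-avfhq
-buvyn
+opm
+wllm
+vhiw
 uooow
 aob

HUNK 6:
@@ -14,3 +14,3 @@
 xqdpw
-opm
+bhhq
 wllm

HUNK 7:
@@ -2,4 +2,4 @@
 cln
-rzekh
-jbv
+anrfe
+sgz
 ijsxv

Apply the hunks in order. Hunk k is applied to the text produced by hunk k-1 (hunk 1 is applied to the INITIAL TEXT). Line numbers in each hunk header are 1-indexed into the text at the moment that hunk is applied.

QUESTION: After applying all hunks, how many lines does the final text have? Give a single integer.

Hunk 1: at line 11 remove [awqt] add [urqh,yfzhu,aob] -> 16 lines: mmi cln rzekh jbv ijsxv hlq cln mslh oba vwus opb urqh yfzhu aob rqzi clhpe
Hunk 2: at line 12 remove [yfzhu] add [iwt,ked,uooow] -> 18 lines: mmi cln rzekh jbv ijsxv hlq cln mslh oba vwus opb urqh iwt ked uooow aob rqzi clhpe
Hunk 3: at line 11 remove [iwt,ked] add [xqdpw,avfhq,buvyn] -> 19 lines: mmi cln rzekh jbv ijsxv hlq cln mslh oba vwus opb urqh xqdpw avfhq buvyn uooow aob rqzi clhpe
Hunk 4: at line 10 remove [opb,urqh] add [hbs,fky,yba] -> 20 lines: mmi cln rzekh jbv ijsxv hlq cln mslh oba vwus hbs fky yba xqdpw avfhq buvyn uooow aob rqzi clhpe
Hunk 5: at line 13 remove [avfhq,buvyn] add [opm,wllm,vhiw] -> 21 lines: mmi cln rzekh jbv ijsxv hlq cln mslh oba vwus hbs fky yba xqdpw opm wllm vhiw uooow aob rqzi clhpe
Hunk 6: at line 14 remove [opm] add [bhhq] -> 21 lines: mmi cln rzekh jbv ijsxv hlq cln mslh oba vwus hbs fky yba xqdpw bhhq wllm vhiw uooow aob rqzi clhpe
Hunk 7: at line 2 remove [rzekh,jbv] add [anrfe,sgz] -> 21 lines: mmi cln anrfe sgz ijsxv hlq cln mslh oba vwus hbs fky yba xqdpw bhhq wllm vhiw uooow aob rqzi clhpe
Final line count: 21

Answer: 21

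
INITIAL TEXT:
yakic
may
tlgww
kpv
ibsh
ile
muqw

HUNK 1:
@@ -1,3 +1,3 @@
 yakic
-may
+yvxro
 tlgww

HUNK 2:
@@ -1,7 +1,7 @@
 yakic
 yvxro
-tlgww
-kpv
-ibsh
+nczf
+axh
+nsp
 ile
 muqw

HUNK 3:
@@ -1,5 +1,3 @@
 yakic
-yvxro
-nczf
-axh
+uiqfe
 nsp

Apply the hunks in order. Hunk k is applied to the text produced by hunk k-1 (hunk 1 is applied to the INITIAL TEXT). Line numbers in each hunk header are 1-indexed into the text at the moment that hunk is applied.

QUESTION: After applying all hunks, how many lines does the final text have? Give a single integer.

Answer: 5

Derivation:
Hunk 1: at line 1 remove [may] add [yvxro] -> 7 lines: yakic yvxro tlgww kpv ibsh ile muqw
Hunk 2: at line 1 remove [tlgww,kpv,ibsh] add [nczf,axh,nsp] -> 7 lines: yakic yvxro nczf axh nsp ile muqw
Hunk 3: at line 1 remove [yvxro,nczf,axh] add [uiqfe] -> 5 lines: yakic uiqfe nsp ile muqw
Final line count: 5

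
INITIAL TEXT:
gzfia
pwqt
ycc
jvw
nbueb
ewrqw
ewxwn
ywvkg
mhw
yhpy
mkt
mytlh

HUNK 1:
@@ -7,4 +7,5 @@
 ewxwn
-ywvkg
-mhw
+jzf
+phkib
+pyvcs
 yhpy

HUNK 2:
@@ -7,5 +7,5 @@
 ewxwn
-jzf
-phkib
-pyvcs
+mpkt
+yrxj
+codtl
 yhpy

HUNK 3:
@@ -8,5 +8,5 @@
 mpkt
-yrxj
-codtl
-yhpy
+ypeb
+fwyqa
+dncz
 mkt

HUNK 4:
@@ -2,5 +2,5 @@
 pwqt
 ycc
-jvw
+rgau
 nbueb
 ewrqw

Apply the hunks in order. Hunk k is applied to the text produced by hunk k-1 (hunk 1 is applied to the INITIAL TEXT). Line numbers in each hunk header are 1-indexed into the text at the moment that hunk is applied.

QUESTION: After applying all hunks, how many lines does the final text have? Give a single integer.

Hunk 1: at line 7 remove [ywvkg,mhw] add [jzf,phkib,pyvcs] -> 13 lines: gzfia pwqt ycc jvw nbueb ewrqw ewxwn jzf phkib pyvcs yhpy mkt mytlh
Hunk 2: at line 7 remove [jzf,phkib,pyvcs] add [mpkt,yrxj,codtl] -> 13 lines: gzfia pwqt ycc jvw nbueb ewrqw ewxwn mpkt yrxj codtl yhpy mkt mytlh
Hunk 3: at line 8 remove [yrxj,codtl,yhpy] add [ypeb,fwyqa,dncz] -> 13 lines: gzfia pwqt ycc jvw nbueb ewrqw ewxwn mpkt ypeb fwyqa dncz mkt mytlh
Hunk 4: at line 2 remove [jvw] add [rgau] -> 13 lines: gzfia pwqt ycc rgau nbueb ewrqw ewxwn mpkt ypeb fwyqa dncz mkt mytlh
Final line count: 13

Answer: 13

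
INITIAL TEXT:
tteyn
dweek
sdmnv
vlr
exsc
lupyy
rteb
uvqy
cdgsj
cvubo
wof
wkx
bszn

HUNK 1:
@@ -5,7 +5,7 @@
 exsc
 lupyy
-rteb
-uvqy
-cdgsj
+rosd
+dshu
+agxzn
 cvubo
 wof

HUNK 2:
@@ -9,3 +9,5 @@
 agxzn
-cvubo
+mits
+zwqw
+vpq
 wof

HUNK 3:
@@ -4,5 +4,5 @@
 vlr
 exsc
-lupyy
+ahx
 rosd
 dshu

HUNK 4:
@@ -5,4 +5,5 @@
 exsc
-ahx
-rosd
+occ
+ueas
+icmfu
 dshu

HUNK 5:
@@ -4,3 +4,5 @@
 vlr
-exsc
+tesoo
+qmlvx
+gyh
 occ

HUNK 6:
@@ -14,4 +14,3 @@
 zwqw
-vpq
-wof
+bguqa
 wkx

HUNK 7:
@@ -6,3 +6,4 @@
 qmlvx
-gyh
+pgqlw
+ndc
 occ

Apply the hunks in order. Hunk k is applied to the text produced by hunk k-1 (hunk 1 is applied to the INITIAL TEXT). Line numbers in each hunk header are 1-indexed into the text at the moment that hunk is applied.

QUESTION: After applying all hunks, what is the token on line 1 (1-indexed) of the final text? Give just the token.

Hunk 1: at line 5 remove [rteb,uvqy,cdgsj] add [rosd,dshu,agxzn] -> 13 lines: tteyn dweek sdmnv vlr exsc lupyy rosd dshu agxzn cvubo wof wkx bszn
Hunk 2: at line 9 remove [cvubo] add [mits,zwqw,vpq] -> 15 lines: tteyn dweek sdmnv vlr exsc lupyy rosd dshu agxzn mits zwqw vpq wof wkx bszn
Hunk 3: at line 4 remove [lupyy] add [ahx] -> 15 lines: tteyn dweek sdmnv vlr exsc ahx rosd dshu agxzn mits zwqw vpq wof wkx bszn
Hunk 4: at line 5 remove [ahx,rosd] add [occ,ueas,icmfu] -> 16 lines: tteyn dweek sdmnv vlr exsc occ ueas icmfu dshu agxzn mits zwqw vpq wof wkx bszn
Hunk 5: at line 4 remove [exsc] add [tesoo,qmlvx,gyh] -> 18 lines: tteyn dweek sdmnv vlr tesoo qmlvx gyh occ ueas icmfu dshu agxzn mits zwqw vpq wof wkx bszn
Hunk 6: at line 14 remove [vpq,wof] add [bguqa] -> 17 lines: tteyn dweek sdmnv vlr tesoo qmlvx gyh occ ueas icmfu dshu agxzn mits zwqw bguqa wkx bszn
Hunk 7: at line 6 remove [gyh] add [pgqlw,ndc] -> 18 lines: tteyn dweek sdmnv vlr tesoo qmlvx pgqlw ndc occ ueas icmfu dshu agxzn mits zwqw bguqa wkx bszn
Final line 1: tteyn

Answer: tteyn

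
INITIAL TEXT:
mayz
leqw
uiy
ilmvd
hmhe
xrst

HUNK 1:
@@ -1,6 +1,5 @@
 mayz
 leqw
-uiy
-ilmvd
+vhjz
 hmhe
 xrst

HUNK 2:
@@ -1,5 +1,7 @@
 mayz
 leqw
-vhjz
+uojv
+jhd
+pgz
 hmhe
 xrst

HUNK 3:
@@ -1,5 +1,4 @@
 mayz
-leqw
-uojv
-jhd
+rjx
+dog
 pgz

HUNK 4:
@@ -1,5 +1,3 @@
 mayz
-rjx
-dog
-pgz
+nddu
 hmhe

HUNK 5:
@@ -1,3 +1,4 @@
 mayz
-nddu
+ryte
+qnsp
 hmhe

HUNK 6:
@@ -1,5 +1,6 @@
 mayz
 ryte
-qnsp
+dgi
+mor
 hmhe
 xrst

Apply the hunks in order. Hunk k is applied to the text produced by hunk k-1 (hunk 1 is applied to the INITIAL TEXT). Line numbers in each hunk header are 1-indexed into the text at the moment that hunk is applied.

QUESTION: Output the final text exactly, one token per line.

Hunk 1: at line 1 remove [uiy,ilmvd] add [vhjz] -> 5 lines: mayz leqw vhjz hmhe xrst
Hunk 2: at line 1 remove [vhjz] add [uojv,jhd,pgz] -> 7 lines: mayz leqw uojv jhd pgz hmhe xrst
Hunk 3: at line 1 remove [leqw,uojv,jhd] add [rjx,dog] -> 6 lines: mayz rjx dog pgz hmhe xrst
Hunk 4: at line 1 remove [rjx,dog,pgz] add [nddu] -> 4 lines: mayz nddu hmhe xrst
Hunk 5: at line 1 remove [nddu] add [ryte,qnsp] -> 5 lines: mayz ryte qnsp hmhe xrst
Hunk 6: at line 1 remove [qnsp] add [dgi,mor] -> 6 lines: mayz ryte dgi mor hmhe xrst

Answer: mayz
ryte
dgi
mor
hmhe
xrst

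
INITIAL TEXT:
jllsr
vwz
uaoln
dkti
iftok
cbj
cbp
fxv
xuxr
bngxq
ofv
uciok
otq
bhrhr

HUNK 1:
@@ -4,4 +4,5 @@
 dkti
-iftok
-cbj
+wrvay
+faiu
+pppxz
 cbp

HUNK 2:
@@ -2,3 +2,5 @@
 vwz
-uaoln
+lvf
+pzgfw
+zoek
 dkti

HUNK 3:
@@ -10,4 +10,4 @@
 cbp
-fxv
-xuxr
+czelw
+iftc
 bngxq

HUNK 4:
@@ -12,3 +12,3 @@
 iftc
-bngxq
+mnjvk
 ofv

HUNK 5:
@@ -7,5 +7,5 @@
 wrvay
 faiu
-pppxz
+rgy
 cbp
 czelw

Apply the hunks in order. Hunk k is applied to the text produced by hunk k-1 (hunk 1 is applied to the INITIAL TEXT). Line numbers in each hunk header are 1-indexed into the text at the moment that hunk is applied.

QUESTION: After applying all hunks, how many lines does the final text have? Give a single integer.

Answer: 17

Derivation:
Hunk 1: at line 4 remove [iftok,cbj] add [wrvay,faiu,pppxz] -> 15 lines: jllsr vwz uaoln dkti wrvay faiu pppxz cbp fxv xuxr bngxq ofv uciok otq bhrhr
Hunk 2: at line 2 remove [uaoln] add [lvf,pzgfw,zoek] -> 17 lines: jllsr vwz lvf pzgfw zoek dkti wrvay faiu pppxz cbp fxv xuxr bngxq ofv uciok otq bhrhr
Hunk 3: at line 10 remove [fxv,xuxr] add [czelw,iftc] -> 17 lines: jllsr vwz lvf pzgfw zoek dkti wrvay faiu pppxz cbp czelw iftc bngxq ofv uciok otq bhrhr
Hunk 4: at line 12 remove [bngxq] add [mnjvk] -> 17 lines: jllsr vwz lvf pzgfw zoek dkti wrvay faiu pppxz cbp czelw iftc mnjvk ofv uciok otq bhrhr
Hunk 5: at line 7 remove [pppxz] add [rgy] -> 17 lines: jllsr vwz lvf pzgfw zoek dkti wrvay faiu rgy cbp czelw iftc mnjvk ofv uciok otq bhrhr
Final line count: 17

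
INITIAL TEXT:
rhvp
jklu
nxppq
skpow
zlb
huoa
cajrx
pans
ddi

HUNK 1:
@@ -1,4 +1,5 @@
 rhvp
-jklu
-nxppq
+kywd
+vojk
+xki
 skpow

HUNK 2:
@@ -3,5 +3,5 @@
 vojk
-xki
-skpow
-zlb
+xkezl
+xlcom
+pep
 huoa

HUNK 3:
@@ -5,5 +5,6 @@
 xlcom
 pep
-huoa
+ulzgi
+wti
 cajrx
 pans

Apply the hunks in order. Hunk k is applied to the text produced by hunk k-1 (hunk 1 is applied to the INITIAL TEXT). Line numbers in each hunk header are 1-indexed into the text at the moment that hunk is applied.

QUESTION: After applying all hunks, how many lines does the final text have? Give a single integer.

Answer: 11

Derivation:
Hunk 1: at line 1 remove [jklu,nxppq] add [kywd,vojk,xki] -> 10 lines: rhvp kywd vojk xki skpow zlb huoa cajrx pans ddi
Hunk 2: at line 3 remove [xki,skpow,zlb] add [xkezl,xlcom,pep] -> 10 lines: rhvp kywd vojk xkezl xlcom pep huoa cajrx pans ddi
Hunk 3: at line 5 remove [huoa] add [ulzgi,wti] -> 11 lines: rhvp kywd vojk xkezl xlcom pep ulzgi wti cajrx pans ddi
Final line count: 11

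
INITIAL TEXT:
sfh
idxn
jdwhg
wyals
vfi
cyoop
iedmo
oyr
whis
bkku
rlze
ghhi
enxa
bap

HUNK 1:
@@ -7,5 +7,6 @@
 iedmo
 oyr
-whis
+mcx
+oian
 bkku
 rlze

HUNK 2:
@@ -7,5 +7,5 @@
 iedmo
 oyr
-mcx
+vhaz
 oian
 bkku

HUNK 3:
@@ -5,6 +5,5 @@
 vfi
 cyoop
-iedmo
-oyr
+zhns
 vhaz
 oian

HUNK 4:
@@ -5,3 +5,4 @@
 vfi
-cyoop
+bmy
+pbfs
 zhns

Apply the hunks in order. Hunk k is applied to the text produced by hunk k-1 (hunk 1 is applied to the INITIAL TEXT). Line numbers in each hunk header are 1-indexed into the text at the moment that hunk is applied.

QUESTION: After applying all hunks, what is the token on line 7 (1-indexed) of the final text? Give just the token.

Answer: pbfs

Derivation:
Hunk 1: at line 7 remove [whis] add [mcx,oian] -> 15 lines: sfh idxn jdwhg wyals vfi cyoop iedmo oyr mcx oian bkku rlze ghhi enxa bap
Hunk 2: at line 7 remove [mcx] add [vhaz] -> 15 lines: sfh idxn jdwhg wyals vfi cyoop iedmo oyr vhaz oian bkku rlze ghhi enxa bap
Hunk 3: at line 5 remove [iedmo,oyr] add [zhns] -> 14 lines: sfh idxn jdwhg wyals vfi cyoop zhns vhaz oian bkku rlze ghhi enxa bap
Hunk 4: at line 5 remove [cyoop] add [bmy,pbfs] -> 15 lines: sfh idxn jdwhg wyals vfi bmy pbfs zhns vhaz oian bkku rlze ghhi enxa bap
Final line 7: pbfs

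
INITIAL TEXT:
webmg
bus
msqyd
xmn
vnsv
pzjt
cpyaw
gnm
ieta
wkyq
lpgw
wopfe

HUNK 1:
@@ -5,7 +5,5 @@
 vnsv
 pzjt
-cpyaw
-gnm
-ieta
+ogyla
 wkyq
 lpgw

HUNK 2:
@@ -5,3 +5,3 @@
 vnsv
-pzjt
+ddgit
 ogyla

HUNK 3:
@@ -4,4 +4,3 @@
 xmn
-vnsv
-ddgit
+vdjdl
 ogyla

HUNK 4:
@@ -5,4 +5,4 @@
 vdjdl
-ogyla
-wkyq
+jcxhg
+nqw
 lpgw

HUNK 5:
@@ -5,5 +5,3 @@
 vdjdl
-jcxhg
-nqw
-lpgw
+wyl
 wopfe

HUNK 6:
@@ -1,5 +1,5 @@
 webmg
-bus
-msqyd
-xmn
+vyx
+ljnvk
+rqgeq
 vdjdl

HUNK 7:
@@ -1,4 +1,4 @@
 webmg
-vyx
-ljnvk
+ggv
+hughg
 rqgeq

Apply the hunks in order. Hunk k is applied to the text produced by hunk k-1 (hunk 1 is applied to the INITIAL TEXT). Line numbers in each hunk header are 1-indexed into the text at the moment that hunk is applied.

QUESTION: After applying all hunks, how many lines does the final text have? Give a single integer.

Hunk 1: at line 5 remove [cpyaw,gnm,ieta] add [ogyla] -> 10 lines: webmg bus msqyd xmn vnsv pzjt ogyla wkyq lpgw wopfe
Hunk 2: at line 5 remove [pzjt] add [ddgit] -> 10 lines: webmg bus msqyd xmn vnsv ddgit ogyla wkyq lpgw wopfe
Hunk 3: at line 4 remove [vnsv,ddgit] add [vdjdl] -> 9 lines: webmg bus msqyd xmn vdjdl ogyla wkyq lpgw wopfe
Hunk 4: at line 5 remove [ogyla,wkyq] add [jcxhg,nqw] -> 9 lines: webmg bus msqyd xmn vdjdl jcxhg nqw lpgw wopfe
Hunk 5: at line 5 remove [jcxhg,nqw,lpgw] add [wyl] -> 7 lines: webmg bus msqyd xmn vdjdl wyl wopfe
Hunk 6: at line 1 remove [bus,msqyd,xmn] add [vyx,ljnvk,rqgeq] -> 7 lines: webmg vyx ljnvk rqgeq vdjdl wyl wopfe
Hunk 7: at line 1 remove [vyx,ljnvk] add [ggv,hughg] -> 7 lines: webmg ggv hughg rqgeq vdjdl wyl wopfe
Final line count: 7

Answer: 7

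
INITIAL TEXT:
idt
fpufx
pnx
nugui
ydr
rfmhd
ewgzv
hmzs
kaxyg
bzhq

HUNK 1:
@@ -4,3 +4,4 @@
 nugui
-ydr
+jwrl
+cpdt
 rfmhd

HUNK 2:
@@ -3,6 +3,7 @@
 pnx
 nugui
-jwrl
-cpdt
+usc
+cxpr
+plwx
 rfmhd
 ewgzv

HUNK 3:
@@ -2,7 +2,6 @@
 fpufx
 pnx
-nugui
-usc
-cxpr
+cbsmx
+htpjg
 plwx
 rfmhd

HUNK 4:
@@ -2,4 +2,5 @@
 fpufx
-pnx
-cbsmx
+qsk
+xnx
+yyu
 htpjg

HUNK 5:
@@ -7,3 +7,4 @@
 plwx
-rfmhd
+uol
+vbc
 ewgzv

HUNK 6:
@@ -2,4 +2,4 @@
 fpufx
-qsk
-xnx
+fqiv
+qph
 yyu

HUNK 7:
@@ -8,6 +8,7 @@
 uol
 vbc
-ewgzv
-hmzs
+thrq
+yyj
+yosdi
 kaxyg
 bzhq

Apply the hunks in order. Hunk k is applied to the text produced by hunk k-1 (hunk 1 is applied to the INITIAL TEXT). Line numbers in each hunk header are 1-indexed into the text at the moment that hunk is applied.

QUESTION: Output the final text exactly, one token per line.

Answer: idt
fpufx
fqiv
qph
yyu
htpjg
plwx
uol
vbc
thrq
yyj
yosdi
kaxyg
bzhq

Derivation:
Hunk 1: at line 4 remove [ydr] add [jwrl,cpdt] -> 11 lines: idt fpufx pnx nugui jwrl cpdt rfmhd ewgzv hmzs kaxyg bzhq
Hunk 2: at line 3 remove [jwrl,cpdt] add [usc,cxpr,plwx] -> 12 lines: idt fpufx pnx nugui usc cxpr plwx rfmhd ewgzv hmzs kaxyg bzhq
Hunk 3: at line 2 remove [nugui,usc,cxpr] add [cbsmx,htpjg] -> 11 lines: idt fpufx pnx cbsmx htpjg plwx rfmhd ewgzv hmzs kaxyg bzhq
Hunk 4: at line 2 remove [pnx,cbsmx] add [qsk,xnx,yyu] -> 12 lines: idt fpufx qsk xnx yyu htpjg plwx rfmhd ewgzv hmzs kaxyg bzhq
Hunk 5: at line 7 remove [rfmhd] add [uol,vbc] -> 13 lines: idt fpufx qsk xnx yyu htpjg plwx uol vbc ewgzv hmzs kaxyg bzhq
Hunk 6: at line 2 remove [qsk,xnx] add [fqiv,qph] -> 13 lines: idt fpufx fqiv qph yyu htpjg plwx uol vbc ewgzv hmzs kaxyg bzhq
Hunk 7: at line 8 remove [ewgzv,hmzs] add [thrq,yyj,yosdi] -> 14 lines: idt fpufx fqiv qph yyu htpjg plwx uol vbc thrq yyj yosdi kaxyg bzhq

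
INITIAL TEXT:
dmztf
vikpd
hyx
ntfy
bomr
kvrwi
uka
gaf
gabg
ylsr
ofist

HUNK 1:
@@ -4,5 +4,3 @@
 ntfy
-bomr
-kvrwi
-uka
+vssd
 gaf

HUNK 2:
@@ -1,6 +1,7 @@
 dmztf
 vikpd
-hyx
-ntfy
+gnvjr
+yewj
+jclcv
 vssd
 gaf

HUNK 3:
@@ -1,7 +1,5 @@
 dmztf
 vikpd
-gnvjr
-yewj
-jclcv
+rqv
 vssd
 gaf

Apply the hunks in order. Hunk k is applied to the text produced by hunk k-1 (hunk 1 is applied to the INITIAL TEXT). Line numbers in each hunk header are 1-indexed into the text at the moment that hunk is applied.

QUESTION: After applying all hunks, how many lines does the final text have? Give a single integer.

Answer: 8

Derivation:
Hunk 1: at line 4 remove [bomr,kvrwi,uka] add [vssd] -> 9 lines: dmztf vikpd hyx ntfy vssd gaf gabg ylsr ofist
Hunk 2: at line 1 remove [hyx,ntfy] add [gnvjr,yewj,jclcv] -> 10 lines: dmztf vikpd gnvjr yewj jclcv vssd gaf gabg ylsr ofist
Hunk 3: at line 1 remove [gnvjr,yewj,jclcv] add [rqv] -> 8 lines: dmztf vikpd rqv vssd gaf gabg ylsr ofist
Final line count: 8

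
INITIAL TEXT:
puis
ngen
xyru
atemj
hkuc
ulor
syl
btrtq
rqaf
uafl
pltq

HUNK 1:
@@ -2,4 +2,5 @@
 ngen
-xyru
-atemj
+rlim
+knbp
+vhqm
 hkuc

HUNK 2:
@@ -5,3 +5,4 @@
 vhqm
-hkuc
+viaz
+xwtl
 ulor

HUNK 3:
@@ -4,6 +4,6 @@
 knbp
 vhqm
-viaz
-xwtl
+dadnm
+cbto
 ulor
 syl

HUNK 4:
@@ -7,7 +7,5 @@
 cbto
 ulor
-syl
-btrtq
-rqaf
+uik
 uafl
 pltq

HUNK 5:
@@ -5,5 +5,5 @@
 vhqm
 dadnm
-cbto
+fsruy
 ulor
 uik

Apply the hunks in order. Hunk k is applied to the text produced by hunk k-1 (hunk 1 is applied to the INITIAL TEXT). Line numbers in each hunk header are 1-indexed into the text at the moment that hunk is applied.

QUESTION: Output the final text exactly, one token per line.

Hunk 1: at line 2 remove [xyru,atemj] add [rlim,knbp,vhqm] -> 12 lines: puis ngen rlim knbp vhqm hkuc ulor syl btrtq rqaf uafl pltq
Hunk 2: at line 5 remove [hkuc] add [viaz,xwtl] -> 13 lines: puis ngen rlim knbp vhqm viaz xwtl ulor syl btrtq rqaf uafl pltq
Hunk 3: at line 4 remove [viaz,xwtl] add [dadnm,cbto] -> 13 lines: puis ngen rlim knbp vhqm dadnm cbto ulor syl btrtq rqaf uafl pltq
Hunk 4: at line 7 remove [syl,btrtq,rqaf] add [uik] -> 11 lines: puis ngen rlim knbp vhqm dadnm cbto ulor uik uafl pltq
Hunk 5: at line 5 remove [cbto] add [fsruy] -> 11 lines: puis ngen rlim knbp vhqm dadnm fsruy ulor uik uafl pltq

Answer: puis
ngen
rlim
knbp
vhqm
dadnm
fsruy
ulor
uik
uafl
pltq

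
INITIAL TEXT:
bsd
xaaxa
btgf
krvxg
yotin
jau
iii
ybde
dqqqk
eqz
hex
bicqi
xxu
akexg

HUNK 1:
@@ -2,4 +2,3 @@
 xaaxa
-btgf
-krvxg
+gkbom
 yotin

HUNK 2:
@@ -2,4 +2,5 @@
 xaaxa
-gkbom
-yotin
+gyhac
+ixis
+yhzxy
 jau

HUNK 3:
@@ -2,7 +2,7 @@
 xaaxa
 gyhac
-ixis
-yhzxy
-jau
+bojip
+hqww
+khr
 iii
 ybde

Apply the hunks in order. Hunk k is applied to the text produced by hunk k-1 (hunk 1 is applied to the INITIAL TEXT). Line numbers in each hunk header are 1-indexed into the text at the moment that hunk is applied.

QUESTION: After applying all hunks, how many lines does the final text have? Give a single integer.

Answer: 14

Derivation:
Hunk 1: at line 2 remove [btgf,krvxg] add [gkbom] -> 13 lines: bsd xaaxa gkbom yotin jau iii ybde dqqqk eqz hex bicqi xxu akexg
Hunk 2: at line 2 remove [gkbom,yotin] add [gyhac,ixis,yhzxy] -> 14 lines: bsd xaaxa gyhac ixis yhzxy jau iii ybde dqqqk eqz hex bicqi xxu akexg
Hunk 3: at line 2 remove [ixis,yhzxy,jau] add [bojip,hqww,khr] -> 14 lines: bsd xaaxa gyhac bojip hqww khr iii ybde dqqqk eqz hex bicqi xxu akexg
Final line count: 14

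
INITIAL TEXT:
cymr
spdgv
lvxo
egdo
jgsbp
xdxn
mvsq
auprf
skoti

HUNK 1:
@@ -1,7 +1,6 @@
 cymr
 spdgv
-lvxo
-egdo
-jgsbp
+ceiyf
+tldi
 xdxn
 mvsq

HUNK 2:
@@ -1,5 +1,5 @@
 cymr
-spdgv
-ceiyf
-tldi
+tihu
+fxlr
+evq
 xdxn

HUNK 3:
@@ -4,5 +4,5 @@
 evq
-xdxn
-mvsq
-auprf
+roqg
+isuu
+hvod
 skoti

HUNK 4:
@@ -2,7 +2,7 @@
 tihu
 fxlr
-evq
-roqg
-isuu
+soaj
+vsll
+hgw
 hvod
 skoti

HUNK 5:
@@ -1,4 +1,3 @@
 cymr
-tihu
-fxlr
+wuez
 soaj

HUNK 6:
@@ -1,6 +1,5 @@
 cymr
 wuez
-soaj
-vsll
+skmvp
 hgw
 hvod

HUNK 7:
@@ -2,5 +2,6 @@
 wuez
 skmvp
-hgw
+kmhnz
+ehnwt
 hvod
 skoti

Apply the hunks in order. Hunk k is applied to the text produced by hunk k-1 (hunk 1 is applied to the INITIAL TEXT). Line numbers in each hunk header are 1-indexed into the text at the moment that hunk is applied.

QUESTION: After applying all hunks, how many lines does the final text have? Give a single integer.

Hunk 1: at line 1 remove [lvxo,egdo,jgsbp] add [ceiyf,tldi] -> 8 lines: cymr spdgv ceiyf tldi xdxn mvsq auprf skoti
Hunk 2: at line 1 remove [spdgv,ceiyf,tldi] add [tihu,fxlr,evq] -> 8 lines: cymr tihu fxlr evq xdxn mvsq auprf skoti
Hunk 3: at line 4 remove [xdxn,mvsq,auprf] add [roqg,isuu,hvod] -> 8 lines: cymr tihu fxlr evq roqg isuu hvod skoti
Hunk 4: at line 2 remove [evq,roqg,isuu] add [soaj,vsll,hgw] -> 8 lines: cymr tihu fxlr soaj vsll hgw hvod skoti
Hunk 5: at line 1 remove [tihu,fxlr] add [wuez] -> 7 lines: cymr wuez soaj vsll hgw hvod skoti
Hunk 6: at line 1 remove [soaj,vsll] add [skmvp] -> 6 lines: cymr wuez skmvp hgw hvod skoti
Hunk 7: at line 2 remove [hgw] add [kmhnz,ehnwt] -> 7 lines: cymr wuez skmvp kmhnz ehnwt hvod skoti
Final line count: 7

Answer: 7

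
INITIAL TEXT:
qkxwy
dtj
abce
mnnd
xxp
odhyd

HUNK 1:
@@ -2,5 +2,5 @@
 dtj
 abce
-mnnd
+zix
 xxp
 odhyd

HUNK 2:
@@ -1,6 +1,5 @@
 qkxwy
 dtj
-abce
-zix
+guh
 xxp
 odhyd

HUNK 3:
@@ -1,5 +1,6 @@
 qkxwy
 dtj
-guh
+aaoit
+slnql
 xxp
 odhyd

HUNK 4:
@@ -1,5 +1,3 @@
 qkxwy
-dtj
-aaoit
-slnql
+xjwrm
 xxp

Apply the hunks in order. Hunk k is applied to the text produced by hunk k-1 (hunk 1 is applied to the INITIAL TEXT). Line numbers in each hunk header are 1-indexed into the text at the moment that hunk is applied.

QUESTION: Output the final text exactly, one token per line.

Hunk 1: at line 2 remove [mnnd] add [zix] -> 6 lines: qkxwy dtj abce zix xxp odhyd
Hunk 2: at line 1 remove [abce,zix] add [guh] -> 5 lines: qkxwy dtj guh xxp odhyd
Hunk 3: at line 1 remove [guh] add [aaoit,slnql] -> 6 lines: qkxwy dtj aaoit slnql xxp odhyd
Hunk 4: at line 1 remove [dtj,aaoit,slnql] add [xjwrm] -> 4 lines: qkxwy xjwrm xxp odhyd

Answer: qkxwy
xjwrm
xxp
odhyd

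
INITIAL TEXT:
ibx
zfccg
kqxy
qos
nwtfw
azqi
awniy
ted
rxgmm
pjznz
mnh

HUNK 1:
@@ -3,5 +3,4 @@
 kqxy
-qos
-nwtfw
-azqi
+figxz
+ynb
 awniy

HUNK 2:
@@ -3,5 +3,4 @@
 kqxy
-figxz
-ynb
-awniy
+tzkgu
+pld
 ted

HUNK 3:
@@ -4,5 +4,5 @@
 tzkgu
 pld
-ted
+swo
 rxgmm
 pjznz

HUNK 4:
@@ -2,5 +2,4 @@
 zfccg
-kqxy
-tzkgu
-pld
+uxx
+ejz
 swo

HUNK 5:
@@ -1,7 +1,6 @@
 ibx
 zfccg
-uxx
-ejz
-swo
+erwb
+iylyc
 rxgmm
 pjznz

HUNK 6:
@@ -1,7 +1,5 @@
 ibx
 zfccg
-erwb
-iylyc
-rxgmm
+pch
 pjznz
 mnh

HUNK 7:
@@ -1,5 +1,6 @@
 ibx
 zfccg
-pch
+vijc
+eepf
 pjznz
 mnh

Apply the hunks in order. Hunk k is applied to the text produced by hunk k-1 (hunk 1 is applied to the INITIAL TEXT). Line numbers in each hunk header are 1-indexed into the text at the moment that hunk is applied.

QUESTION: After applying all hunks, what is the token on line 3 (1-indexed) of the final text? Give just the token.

Answer: vijc

Derivation:
Hunk 1: at line 3 remove [qos,nwtfw,azqi] add [figxz,ynb] -> 10 lines: ibx zfccg kqxy figxz ynb awniy ted rxgmm pjznz mnh
Hunk 2: at line 3 remove [figxz,ynb,awniy] add [tzkgu,pld] -> 9 lines: ibx zfccg kqxy tzkgu pld ted rxgmm pjznz mnh
Hunk 3: at line 4 remove [ted] add [swo] -> 9 lines: ibx zfccg kqxy tzkgu pld swo rxgmm pjznz mnh
Hunk 4: at line 2 remove [kqxy,tzkgu,pld] add [uxx,ejz] -> 8 lines: ibx zfccg uxx ejz swo rxgmm pjznz mnh
Hunk 5: at line 1 remove [uxx,ejz,swo] add [erwb,iylyc] -> 7 lines: ibx zfccg erwb iylyc rxgmm pjznz mnh
Hunk 6: at line 1 remove [erwb,iylyc,rxgmm] add [pch] -> 5 lines: ibx zfccg pch pjznz mnh
Hunk 7: at line 1 remove [pch] add [vijc,eepf] -> 6 lines: ibx zfccg vijc eepf pjznz mnh
Final line 3: vijc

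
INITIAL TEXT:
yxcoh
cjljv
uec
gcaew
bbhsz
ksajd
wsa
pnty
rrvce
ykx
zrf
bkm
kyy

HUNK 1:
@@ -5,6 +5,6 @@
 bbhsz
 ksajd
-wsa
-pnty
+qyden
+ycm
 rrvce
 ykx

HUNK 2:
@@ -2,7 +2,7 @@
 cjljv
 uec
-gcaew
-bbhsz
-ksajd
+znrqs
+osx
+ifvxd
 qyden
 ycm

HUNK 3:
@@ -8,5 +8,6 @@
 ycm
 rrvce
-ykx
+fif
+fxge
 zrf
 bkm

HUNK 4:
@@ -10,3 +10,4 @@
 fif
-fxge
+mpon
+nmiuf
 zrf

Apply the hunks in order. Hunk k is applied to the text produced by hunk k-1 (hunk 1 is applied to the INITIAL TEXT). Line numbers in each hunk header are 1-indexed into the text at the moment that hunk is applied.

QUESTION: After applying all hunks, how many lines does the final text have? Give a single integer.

Hunk 1: at line 5 remove [wsa,pnty] add [qyden,ycm] -> 13 lines: yxcoh cjljv uec gcaew bbhsz ksajd qyden ycm rrvce ykx zrf bkm kyy
Hunk 2: at line 2 remove [gcaew,bbhsz,ksajd] add [znrqs,osx,ifvxd] -> 13 lines: yxcoh cjljv uec znrqs osx ifvxd qyden ycm rrvce ykx zrf bkm kyy
Hunk 3: at line 8 remove [ykx] add [fif,fxge] -> 14 lines: yxcoh cjljv uec znrqs osx ifvxd qyden ycm rrvce fif fxge zrf bkm kyy
Hunk 4: at line 10 remove [fxge] add [mpon,nmiuf] -> 15 lines: yxcoh cjljv uec znrqs osx ifvxd qyden ycm rrvce fif mpon nmiuf zrf bkm kyy
Final line count: 15

Answer: 15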